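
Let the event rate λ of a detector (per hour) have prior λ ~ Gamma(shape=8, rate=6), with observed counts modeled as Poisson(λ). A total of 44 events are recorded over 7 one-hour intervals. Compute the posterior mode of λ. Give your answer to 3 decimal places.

Σxᵢ = 44, n = 7.
Posterior ∝ λ^7e^(−6λ) · λ^44e^(−7λ) = λ^51e^(−13λ), i.e. Gamma(shape=52, rate=13).
The mode of a Gamma(a, b) with a ≥ 1 (shape–rate) is (a−1)/b = 51/13 ≈ 3.923.

λ̂_MAP = 3.923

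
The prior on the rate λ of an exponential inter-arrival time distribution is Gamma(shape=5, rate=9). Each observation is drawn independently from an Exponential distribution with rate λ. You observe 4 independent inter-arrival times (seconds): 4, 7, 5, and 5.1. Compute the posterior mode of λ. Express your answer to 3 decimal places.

λ̂_MAP = 0.266

The Exponential(rate=λ) likelihood is ∝ λ^n e^(−λΣtᵢ). Here n = 4 and Σtᵢ = 4 + 7 + 5 + 5.1 = 21.1.
Posterior ∝ λ^4e^(−9λ) · λ^4e^(−21.1λ) = λ^8e^(−30.1λ), i.e. Gamma(9, 30.1).
Mode = (a−1)/b = 8/30.1 ≈ 0.266.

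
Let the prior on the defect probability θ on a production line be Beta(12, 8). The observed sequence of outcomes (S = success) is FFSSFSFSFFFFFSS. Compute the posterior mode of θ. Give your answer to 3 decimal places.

Prior: Beta(12, 8).
Data: 6 successes in 15 trials (from the sequence). The binomial likelihood contributes θ^6(1−θ)^9, so the posterior is Beta(12+6, 8+9) = Beta(18, 17).
For Beta(a, b) with a, b > 1 the mode is (a−1)/(a+b−2) = 17/33 ≈ 0.515.

θ̂_MAP = 0.515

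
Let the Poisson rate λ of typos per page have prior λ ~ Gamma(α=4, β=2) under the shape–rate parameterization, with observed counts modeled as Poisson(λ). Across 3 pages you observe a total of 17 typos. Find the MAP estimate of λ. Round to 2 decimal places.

Σxᵢ = 17, n = 3.
Posterior ∝ λ^3e^(−2λ) · λ^17e^(−3λ) = λ^20e^(−5λ), i.e. Gamma(shape=21, rate=5).
The mode of a Gamma(a, b) with a ≥ 1 (shape–rate) is (a−1)/b = 20/5 ≈ 4.00.

λ̂_MAP = 4.00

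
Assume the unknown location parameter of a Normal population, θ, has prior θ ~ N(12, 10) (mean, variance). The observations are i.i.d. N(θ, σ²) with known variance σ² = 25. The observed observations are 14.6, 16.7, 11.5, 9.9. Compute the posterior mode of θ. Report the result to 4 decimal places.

n = 4; x̄ = (14.6 + 16.7 + 11.5 + 9.9)/4 = 52.7/4 = 13.175.
For a Normal prior and Normal likelihood with known variance, the posterior is Normal; its mode equals its mean, the precision-weighted average.
Prior precision 1/σ₀² = 1/10 = 0.1; data precision n/σ² = 4/25 = 0.16.
θ̂ = (0.1·12 + 0.16·13.175) / (0.1 + 0.16) = 3.308/0.26 = 827/65 ≈ 12.7231.

θ̂_MAP = 12.7231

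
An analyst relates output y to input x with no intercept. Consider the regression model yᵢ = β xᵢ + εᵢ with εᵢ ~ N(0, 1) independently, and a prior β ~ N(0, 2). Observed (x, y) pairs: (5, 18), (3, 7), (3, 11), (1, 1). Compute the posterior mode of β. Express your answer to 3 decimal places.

β̂_MAP = 3.258

log p(β | y) = −Σ(yᵢ − βxᵢ)²/(2·1) − β²/(2·2) + const.
Setting the derivative to zero: Σxᵢ(yᵢ − βxᵢ)/1 − β/2 = 0, so β = Σxᵢyᵢ / (Σxᵢ² + σ²/τ²).
Σxᵢyᵢ = 5·18 + 3·7 + 3·11 + 1·1 = 145; Σxᵢ² = 44; σ²/τ² = 0.5.
β̂_MAP = 145 / (44 + 0.5) = 145/44.5 ≈ 3.258.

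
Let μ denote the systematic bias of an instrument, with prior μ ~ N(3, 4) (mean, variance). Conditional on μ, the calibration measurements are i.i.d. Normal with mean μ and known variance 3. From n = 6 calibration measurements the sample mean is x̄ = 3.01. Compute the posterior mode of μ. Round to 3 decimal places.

μ̂_MAP = 3.009

n = 6, x̄ = 3.01.
For a Normal prior and Normal likelihood with known variance, the posterior is Normal; its mode equals its mean, the precision-weighted average.
Prior precision 1/σ₀² = 1/4 = 0.25; data precision n/σ² = 6/3 = 2.
μ̂ = (0.25·3 + 2·3.01) / (0.25 + 2) = 6.77/2.25 = 677/225 ≈ 3.009.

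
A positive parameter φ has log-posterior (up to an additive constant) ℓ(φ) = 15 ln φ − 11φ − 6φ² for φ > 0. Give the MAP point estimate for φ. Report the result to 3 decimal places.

φ̂_MAP = 0.750

ℓ'(φ) = 15/φ − 11 − 12φ. Setting this to zero and multiplying by φ: 12φ² + 11φ − 15 = 0.
φ = (−11 + √(11² + 4·12·15)) / (2·12) = (−11 + √841) / 24 = (−11 + 29)/24 = 3/4.
ℓ''(φ) = −15/φ² − 12 < 0, confirming a maximum.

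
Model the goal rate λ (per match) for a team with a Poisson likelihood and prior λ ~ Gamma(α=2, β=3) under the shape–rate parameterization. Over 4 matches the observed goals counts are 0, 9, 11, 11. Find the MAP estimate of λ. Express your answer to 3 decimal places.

Σxᵢ = 0+9+11+11 = 31, with n = 4.
Posterior ∝ λe^(−3λ) · λ^31e^(−4λ) = λ^32e^(−7λ), i.e. Gamma(shape=33, rate=7).
The mode of a Gamma(a, b) with a ≥ 1 (shape–rate) is (a−1)/b = 32/7 ≈ 4.571.

λ̂_MAP = 4.571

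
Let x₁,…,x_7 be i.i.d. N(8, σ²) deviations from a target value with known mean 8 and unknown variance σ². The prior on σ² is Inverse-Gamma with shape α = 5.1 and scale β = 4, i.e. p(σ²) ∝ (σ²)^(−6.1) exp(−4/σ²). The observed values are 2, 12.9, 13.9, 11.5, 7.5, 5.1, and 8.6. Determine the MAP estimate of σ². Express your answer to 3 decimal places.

Sum of squared deviations about the known mean: SS = (2−8)² + (12.9−8)² + (13.9−8)² + (11.5−8)² + (7.5−8)² + (5.1−8)² + (8.6−8)² = 116.09.
The Normal likelihood contributes (σ²)^(−n/2) exp(−SS/(2σ²)), so the posterior is Inverse-Gamma(α + n/2, β + SS/2) = Inverse-Gamma(8.6, 62.045).
The mode of Inverse-Gamma(a, b) is b/(a+1) = 62.045/9.6 ≈ 6.463.

σ̂²_MAP = 6.463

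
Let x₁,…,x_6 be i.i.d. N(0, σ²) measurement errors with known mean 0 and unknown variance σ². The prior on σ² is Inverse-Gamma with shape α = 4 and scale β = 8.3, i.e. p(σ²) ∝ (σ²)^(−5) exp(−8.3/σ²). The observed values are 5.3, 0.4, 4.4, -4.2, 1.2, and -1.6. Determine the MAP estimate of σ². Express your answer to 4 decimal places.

Sum of squared deviations about the known mean: SS = (5.3−0)² + (0.4−0)² + (4.4−0)² + (-4.2−0)² + (1.2−0)² + (-1.6−0)² = 69.25.
The Normal likelihood contributes (σ²)^(−n/2) exp(−SS/(2σ²)), so the posterior is Inverse-Gamma(α + n/2, β + SS/2) = Inverse-Gamma(7, 42.925).
The mode of Inverse-Gamma(a, b) is b/(a+1) = 42.925/8 ≈ 5.3656.

σ̂²_MAP = 5.3656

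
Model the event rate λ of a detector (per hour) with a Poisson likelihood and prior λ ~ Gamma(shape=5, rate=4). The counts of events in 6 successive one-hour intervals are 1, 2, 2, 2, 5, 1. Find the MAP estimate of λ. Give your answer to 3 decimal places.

λ̂_MAP = 1.700

Σxᵢ = 1+2+2+2+5+1 = 13, with n = 6.
Posterior ∝ λ^4e^(−4λ) · λ^13e^(−6λ) = λ^17e^(−10λ), i.e. Gamma(shape=18, rate=10).
The mode of a Gamma(a, b) with a ≥ 1 (shape–rate) is (a−1)/b = 17/10 ≈ 1.700.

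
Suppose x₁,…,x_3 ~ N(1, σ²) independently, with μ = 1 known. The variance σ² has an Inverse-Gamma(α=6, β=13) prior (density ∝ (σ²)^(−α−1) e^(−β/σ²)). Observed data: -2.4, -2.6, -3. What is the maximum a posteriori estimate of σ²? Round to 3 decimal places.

σ̂²_MAP = 3.913

Sum of squared deviations about the known mean: SS = (-2.4−1)² + (-2.6−1)² + (-3−1)² = 40.52.
The Normal likelihood contributes (σ²)^(−n/2) exp(−SS/(2σ²)), so the posterior is Inverse-Gamma(α + n/2, β + SS/2) = Inverse-Gamma(7.5, 33.26).
The mode of Inverse-Gamma(a, b) is b/(a+1) = 33.26/8.5 ≈ 3.913.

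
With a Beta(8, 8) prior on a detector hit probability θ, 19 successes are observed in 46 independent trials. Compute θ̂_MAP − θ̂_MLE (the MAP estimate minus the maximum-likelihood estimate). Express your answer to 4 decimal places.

MAP − MLE = 0.0203

Posterior is Beta(27, 35); MAP = (27−1)/(62−2) = 26/60 ≈ 0.43333.
MLE ignores the prior: θ̂_MLE = k/n = 19/46 ≈ 0.41304.
Difference = 26/60 − 19/46 = 7/345 ≈ 0.0203.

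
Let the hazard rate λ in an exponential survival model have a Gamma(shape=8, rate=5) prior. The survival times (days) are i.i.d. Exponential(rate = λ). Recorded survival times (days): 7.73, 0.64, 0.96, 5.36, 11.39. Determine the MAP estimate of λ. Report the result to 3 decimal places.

The Exponential(rate=λ) likelihood is ∝ λ^n e^(−λΣtᵢ). Here n = 5 and Σtᵢ = 7.73 + 0.64 + 0.96 + 5.36 + 11.39 = 26.08.
Posterior ∝ λ^7e^(−5λ) · λ^5e^(−26.08λ) = λ^12e^(−31.08λ), i.e. Gamma(13, 31.08).
Mode = (a−1)/b = 12/31.08 ≈ 0.386.

λ̂_MAP = 0.386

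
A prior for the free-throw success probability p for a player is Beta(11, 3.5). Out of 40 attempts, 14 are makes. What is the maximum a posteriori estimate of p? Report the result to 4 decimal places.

p̂_MAP = 0.4571

Prior: Beta(11, 3.5).
Data: 14 successes in 40 trials. The binomial likelihood contributes p^14(1−p)^26, so the posterior is Beta(11+14, 3.5+26) = Beta(25, 29.5).
For Beta(a, b) with a, b > 1 the mode is (a−1)/(a+b−2) = 24/52.5 ≈ 0.4571.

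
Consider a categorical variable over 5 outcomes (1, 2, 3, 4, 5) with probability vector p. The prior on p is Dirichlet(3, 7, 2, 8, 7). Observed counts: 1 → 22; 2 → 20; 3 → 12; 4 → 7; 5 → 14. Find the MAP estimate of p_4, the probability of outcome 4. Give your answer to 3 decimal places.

MAP estimate: 0.144

The posterior is Dirichlet(αᵢ + nᵢ) = Dirichlet(25, 27, 14, 15, 21).
For a Dirichlet(a₁,…,a_K) with all aᵢ > 1, the mode has j-th component (aⱼ − 1)/(Σaᵢ − K).
Here Σaᵢ = 102 and K = 5, so p_4 = (15 − 1)/(102 − 5) = 14/97 ≈ 0.144.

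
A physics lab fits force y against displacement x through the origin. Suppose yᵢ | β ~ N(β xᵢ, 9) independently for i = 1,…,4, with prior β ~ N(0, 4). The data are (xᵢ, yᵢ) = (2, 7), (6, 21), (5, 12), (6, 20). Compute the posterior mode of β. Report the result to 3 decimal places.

β̂_MAP = 3.099

log p(β | y) = −Σ(yᵢ − βxᵢ)²/(2·9) − β²/(2·4) + const.
Setting the derivative to zero: Σxᵢ(yᵢ − βxᵢ)/9 − β/4 = 0, so β = Σxᵢyᵢ / (Σxᵢ² + σ²/τ²).
Σxᵢyᵢ = 2·7 + 6·21 + 5·12 + 6·20 = 320; Σxᵢ² = 101; σ²/τ² = 2.25.
β̂_MAP = 320 / (101 + 2.25) = 320/103.25 ≈ 3.099.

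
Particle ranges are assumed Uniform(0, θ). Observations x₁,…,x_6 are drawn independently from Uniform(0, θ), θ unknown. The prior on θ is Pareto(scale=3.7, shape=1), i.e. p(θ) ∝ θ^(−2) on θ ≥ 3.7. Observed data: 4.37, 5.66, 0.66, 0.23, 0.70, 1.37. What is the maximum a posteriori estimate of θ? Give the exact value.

The Uniform(0, θ) likelihood is θ^(−n) for θ ≥ max(xᵢ), zero otherwise. Here max(xᵢ) = 5.66.
Posterior ∝ θ^(−2) · θ^(−6) = θ^(−8) on θ ≥ max(3.7, 5.66) = 5.66.
This density is strictly decreasing in θ, so the posterior mode lies at the lower boundary of the support.

θ̂_MAP = 5.66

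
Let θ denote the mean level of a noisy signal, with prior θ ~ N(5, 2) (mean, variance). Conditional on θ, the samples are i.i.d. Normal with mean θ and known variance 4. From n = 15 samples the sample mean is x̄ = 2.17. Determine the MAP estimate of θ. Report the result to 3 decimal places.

n = 15, x̄ = 2.17.
For a Normal prior and Normal likelihood with known variance, the posterior is Normal; its mode equals its mean, the precision-weighted average.
Prior precision 1/σ₀² = 1/2 = 0.5; data precision n/σ² = 15/4 = 3.75.
θ̂ = (0.5·5 + 3.75·2.17) / (0.5 + 3.75) = 10.6375/4.25 = 851/340 ≈ 2.503.

θ̂_MAP = 2.503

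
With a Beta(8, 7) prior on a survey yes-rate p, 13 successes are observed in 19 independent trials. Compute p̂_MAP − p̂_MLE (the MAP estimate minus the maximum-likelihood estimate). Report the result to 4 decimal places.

Posterior is Beta(21, 13); MAP = (21−1)/(34−2) = 20/32 ≈ 0.62500.
MLE ignores the prior: p̂_MLE = k/n = 13/19 ≈ 0.68421.
Difference = 20/32 − 13/19 = -9/152 ≈ -0.0592.

MAP − MLE = -0.0592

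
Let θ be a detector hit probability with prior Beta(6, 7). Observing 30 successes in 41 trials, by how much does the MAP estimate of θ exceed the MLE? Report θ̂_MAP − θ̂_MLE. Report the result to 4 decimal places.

MAP − MLE = -0.0586

Posterior is Beta(36, 18); MAP = (36−1)/(54−2) = 35/52 ≈ 0.67308.
MLE ignores the prior: θ̂_MLE = k/n = 30/41 ≈ 0.73171.
Difference = 35/52 − 30/41 = -125/2132 ≈ -0.0586.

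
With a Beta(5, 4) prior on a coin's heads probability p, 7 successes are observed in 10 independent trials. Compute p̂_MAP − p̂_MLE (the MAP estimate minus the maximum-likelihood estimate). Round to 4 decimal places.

Posterior is Beta(12, 7); MAP = (12−1)/(19−2) = 11/17 ≈ 0.64706.
MLE ignores the prior: p̂_MLE = k/n = 7/10 ≈ 0.70000.
Difference = 11/17 − 7/10 = -9/170 ≈ -0.0529.

MAP − MLE = -0.0529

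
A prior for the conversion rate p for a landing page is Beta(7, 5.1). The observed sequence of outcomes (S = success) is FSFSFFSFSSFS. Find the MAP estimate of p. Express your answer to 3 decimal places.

Prior: Beta(7, 5.1).
Data: 6 successes in 12 trials (from the sequence). The binomial likelihood contributes p^6(1−p)^6, so the posterior is Beta(7+6, 5.1+6) = Beta(13, 11.1).
For Beta(a, b) with a, b > 1 the mode is (a−1)/(a+b−2) = 12/22.1 ≈ 0.543.

p̂_MAP = 0.543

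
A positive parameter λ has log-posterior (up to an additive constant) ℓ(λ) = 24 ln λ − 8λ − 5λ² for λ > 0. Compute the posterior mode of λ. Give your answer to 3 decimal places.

λ̂_MAP = 1.200

ℓ'(λ) = 24/λ − 8 − 10λ. Setting this to zero and multiplying by λ: 10λ² + 8λ − 24 = 0.
λ = (−8 + √(8² + 4·10·24)) / (2·10) = (−8 + √1024) / 20 = (−8 + 32)/20 = 6/5.
ℓ''(λ) = −24/λ² − 10 < 0, confirming a maximum.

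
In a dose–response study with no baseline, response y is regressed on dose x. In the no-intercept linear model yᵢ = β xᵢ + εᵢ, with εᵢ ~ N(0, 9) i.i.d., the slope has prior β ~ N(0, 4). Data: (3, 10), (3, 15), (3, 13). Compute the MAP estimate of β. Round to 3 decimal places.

β̂_MAP = 3.897

log p(β | y) = −Σ(yᵢ − βxᵢ)²/(2·9) − β²/(2·4) + const.
Setting the derivative to zero: Σxᵢ(yᵢ − βxᵢ)/9 − β/4 = 0, so β = Σxᵢyᵢ / (Σxᵢ² + σ²/τ²).
Σxᵢyᵢ = 3·10 + 3·15 + 3·13 = 114; Σxᵢ² = 27; σ²/τ² = 2.25.
β̂_MAP = 114 / (27 + 2.25) = 114/29.25 ≈ 3.897.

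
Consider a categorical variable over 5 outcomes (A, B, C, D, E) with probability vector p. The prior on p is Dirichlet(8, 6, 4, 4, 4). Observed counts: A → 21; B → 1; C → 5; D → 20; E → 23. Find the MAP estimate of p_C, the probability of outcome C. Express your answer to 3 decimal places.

The posterior is Dirichlet(αᵢ + nᵢ) = Dirichlet(29, 7, 9, 24, 27).
For a Dirichlet(a₁,…,a_K) with all aᵢ > 1, the mode has j-th component (aⱼ − 1)/(Σaᵢ − K).
Here Σaᵢ = 96 and K = 5, so p_C = (9 − 1)/(96 − 5) = 8/91 ≈ 0.088.

MAP estimate of p_C = 0.088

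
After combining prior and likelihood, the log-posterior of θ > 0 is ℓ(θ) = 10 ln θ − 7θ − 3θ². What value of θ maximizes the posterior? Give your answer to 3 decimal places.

θ̂_MAP = 0.833

ℓ'(θ) = 10/θ − 7 − 6θ. Setting this to zero and multiplying by θ: 6θ² + 7θ − 10 = 0.
θ = (−7 + √(7² + 4·6·10)) / (2·6) = (−7 + √289) / 12 = (−7 + 17)/12 = 5/6.
ℓ''(θ) = −10/θ² − 6 < 0, confirming a maximum.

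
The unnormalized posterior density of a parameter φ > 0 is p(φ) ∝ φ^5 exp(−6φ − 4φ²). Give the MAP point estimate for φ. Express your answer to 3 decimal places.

ℓ'(φ) = 5/φ − 6 − 8φ. Setting this to zero and multiplying by φ: 8φ² + 6φ − 5 = 0.
φ = (−6 + √(6² + 4·8·5)) / (2·8) = (−6 + √196) / 16 = (−6 + 14)/16 = 1/2.
ℓ''(φ) = −5/φ² − 8 < 0, confirming a maximum.

φ̂_MAP = 0.500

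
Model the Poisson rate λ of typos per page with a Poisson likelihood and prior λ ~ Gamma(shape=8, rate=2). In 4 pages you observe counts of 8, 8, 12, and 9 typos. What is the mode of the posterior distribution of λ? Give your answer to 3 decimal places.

Σxᵢ = 8+8+12+9 = 37, with n = 4.
Posterior ∝ λ^7e^(−2λ) · λ^37e^(−4λ) = λ^44e^(−6λ), i.e. Gamma(shape=45, rate=6).
The mode of a Gamma(a, b) with a ≥ 1 (shape–rate) is (a−1)/b = 44/6 ≈ 7.333.

λ̂_MAP = 7.333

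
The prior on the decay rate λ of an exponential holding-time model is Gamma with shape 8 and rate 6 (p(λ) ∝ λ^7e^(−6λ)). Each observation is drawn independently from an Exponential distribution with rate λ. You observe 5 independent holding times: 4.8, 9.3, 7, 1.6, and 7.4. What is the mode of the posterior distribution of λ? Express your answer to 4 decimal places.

λ̂_MAP = 0.3324

The Exponential(rate=λ) likelihood is ∝ λ^n e^(−λΣtᵢ). Here n = 5 and Σtᵢ = 4.8 + 9.3 + 7 + 1.6 + 7.4 = 30.1.
Posterior ∝ λ^7e^(−6λ) · λ^5e^(−30.1λ) = λ^12e^(−36.1λ), i.e. Gamma(13, 36.1).
Mode = (a−1)/b = 12/36.1 ≈ 0.3324.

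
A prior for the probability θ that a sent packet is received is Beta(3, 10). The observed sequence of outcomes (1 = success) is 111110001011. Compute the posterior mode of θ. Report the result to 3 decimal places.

θ̂_MAP = 0.435

Prior: Beta(3, 10).
Data: 8 successes in 12 trials (from the sequence). The binomial likelihood contributes θ^8(1−θ)^4, so the posterior is Beta(3+8, 10+4) = Beta(11, 14).
For Beta(a, b) with a, b > 1 the mode is (a−1)/(a+b−2) = 10/23 ≈ 0.435.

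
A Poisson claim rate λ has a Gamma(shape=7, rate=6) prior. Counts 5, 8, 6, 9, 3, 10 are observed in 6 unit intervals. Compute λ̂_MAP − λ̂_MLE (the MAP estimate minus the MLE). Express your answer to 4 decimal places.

MAP − MLE = -2.9167

Σxᵢ = 41. Posterior is Gamma(48, 12); MAP = (48−1)/12 = 47/12 ≈ 3.91667.
MLE = x̄ = 41/6 ≈ 6.83333.
Difference = 47/12 − 41/6 = -35/12 ≈ -2.9167.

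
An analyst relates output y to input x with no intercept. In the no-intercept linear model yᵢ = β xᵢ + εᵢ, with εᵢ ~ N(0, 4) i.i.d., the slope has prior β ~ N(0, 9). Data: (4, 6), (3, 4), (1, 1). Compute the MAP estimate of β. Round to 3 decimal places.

log p(β | y) = −Σ(yᵢ − βxᵢ)²/(2·4) − β²/(2·9) + const.
Setting the derivative to zero: Σxᵢ(yᵢ − βxᵢ)/4 − β/9 = 0, so β = Σxᵢyᵢ / (Σxᵢ² + σ²/τ²).
Σxᵢyᵢ = 4·6 + 3·4 + 1·1 = 37; Σxᵢ² = 26; σ²/τ² = 4/9.
β̂_MAP = 37 / (26 + 4/9) = 37/(238/9) = 333/238 ≈ 1.399.

β̂_MAP = 1.399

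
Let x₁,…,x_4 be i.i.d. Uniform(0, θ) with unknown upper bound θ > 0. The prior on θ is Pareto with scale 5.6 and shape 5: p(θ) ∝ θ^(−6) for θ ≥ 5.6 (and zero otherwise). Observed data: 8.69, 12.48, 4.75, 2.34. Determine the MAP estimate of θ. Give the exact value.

θ̂_MAP = 12.48

The Uniform(0, θ) likelihood is θ^(−n) for θ ≥ max(xᵢ), zero otherwise. Here max(xᵢ) = 12.48.
Posterior ∝ θ^(−6) · θ^(−4) = θ^(−10) on θ ≥ max(5.6, 12.48) = 12.48.
This density is strictly decreasing in θ, so the posterior mode lies at the lower boundary of the support.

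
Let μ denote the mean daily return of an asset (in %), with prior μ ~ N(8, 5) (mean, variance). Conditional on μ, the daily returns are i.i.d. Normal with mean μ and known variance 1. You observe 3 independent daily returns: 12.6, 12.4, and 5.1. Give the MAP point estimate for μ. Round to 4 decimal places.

n = 3; x̄ = (12.6 + 12.4 + 5.1)/3 = 30.1/3 = 301/30 ≈ 10.0333.
For a Normal prior and Normal likelihood with known variance, the posterior is Normal; its mode equals its mean, the precision-weighted average.
Prior precision 1/σ₀² = 1/5 = 0.2; data precision n/σ² = 3/1 = 3.
μ̂ = (0.2·8 + 3·(301/30)) / (0.2 + 3) = 31.7/3.2 = 9.90625 ≈ 9.9063.

μ̂_MAP = 9.9063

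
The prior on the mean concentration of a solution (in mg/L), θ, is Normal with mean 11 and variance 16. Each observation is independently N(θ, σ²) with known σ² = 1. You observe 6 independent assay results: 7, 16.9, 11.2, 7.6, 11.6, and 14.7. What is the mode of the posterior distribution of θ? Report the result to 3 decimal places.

θ̂_MAP = 11.495

n = 6; x̄ = (7 + 16.9 + 11.2 + 7.6 + 11.6 + 14.7)/6 = 69/6 = 11.5.
For a Normal prior and Normal likelihood with known variance, the posterior is Normal; its mode equals its mean, the precision-weighted average.
Prior precision 1/σ₀² = 1/16 = 0.0625; data precision n/σ² = 6/1 = 6.
θ̂ = (0.0625·11 + 6·11.5) / (0.0625 + 6) = 69.6875/6.0625 = 1115/97 ≈ 11.495.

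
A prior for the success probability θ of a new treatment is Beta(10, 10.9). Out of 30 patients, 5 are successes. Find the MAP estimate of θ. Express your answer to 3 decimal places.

Prior: Beta(10, 10.9).
Data: 5 successes in 30 trials. The binomial likelihood contributes θ^5(1−θ)^25, so the posterior is Beta(10+5, 10.9+25) = Beta(15, 35.9).
For Beta(a, b) with a, b > 1 the mode is (a−1)/(a+b−2) = 14/48.9 ≈ 0.286.

θ̂_MAP = 0.286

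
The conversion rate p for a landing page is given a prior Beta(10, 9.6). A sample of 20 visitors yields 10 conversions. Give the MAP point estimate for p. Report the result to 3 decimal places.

p̂_MAP = 0.505

Prior: Beta(10, 9.6).
Data: 10 successes in 20 trials. The binomial likelihood contributes p^10(1−p)^10, so the posterior is Beta(10+10, 9.6+10) = Beta(20, 19.6).
For Beta(a, b) with a, b > 1 the mode is (a−1)/(a+b−2) = 19/37.6 ≈ 0.505.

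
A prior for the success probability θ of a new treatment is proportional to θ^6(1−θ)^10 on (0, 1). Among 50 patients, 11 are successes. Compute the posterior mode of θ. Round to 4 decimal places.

The prior density ∝ θ^6(1−θ)^10 is the kernel of Beta(7, 11).
Data: 11 successes in 50 trials. The binomial likelihood contributes θ^11(1−θ)^39, so the posterior is Beta(7+11, 11+39) = Beta(18, 50).
For Beta(a, b) with a, b > 1 the mode is (a−1)/(a+b−2) = 17/66 ≈ 0.2576.

θ̂_MAP = 0.2576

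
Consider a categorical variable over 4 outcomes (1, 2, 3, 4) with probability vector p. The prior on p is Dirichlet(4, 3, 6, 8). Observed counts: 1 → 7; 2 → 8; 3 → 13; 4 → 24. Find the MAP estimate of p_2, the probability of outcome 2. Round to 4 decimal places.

The posterior is Dirichlet(αᵢ + nᵢ) = Dirichlet(11, 11, 19, 32).
For a Dirichlet(a₁,…,a_K) with all aᵢ > 1, the mode has j-th component (aⱼ − 1)/(Σaᵢ − K).
Here Σaᵢ = 73 and K = 4, so p_2 = (11 − 1)/(73 − 4) = 10/69 ≈ 0.1449.

MAP estimate: 0.1449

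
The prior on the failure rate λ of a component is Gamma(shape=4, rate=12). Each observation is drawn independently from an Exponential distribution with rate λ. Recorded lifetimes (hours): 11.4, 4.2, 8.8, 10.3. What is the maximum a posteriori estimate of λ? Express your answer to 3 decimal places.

λ̂_MAP = 0.150

The Exponential(rate=λ) likelihood is ∝ λ^n e^(−λΣtᵢ). Here n = 4 and Σtᵢ = 11.4 + 4.2 + 8.8 + 10.3 = 34.7.
Posterior ∝ λ^3e^(−12λ) · λ^4e^(−34.7λ) = λ^7e^(−46.7λ), i.e. Gamma(8, 46.7).
Mode = (a−1)/b = 7/46.7 ≈ 0.150.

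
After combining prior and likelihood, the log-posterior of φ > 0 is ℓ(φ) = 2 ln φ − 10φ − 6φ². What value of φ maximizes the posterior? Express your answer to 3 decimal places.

ℓ'(φ) = 2/φ − 10 − 12φ. Setting this to zero and multiplying by φ: 12φ² + 10φ − 2 = 0.
φ = (−10 + √(10² + 4·12·2)) / (2·12) = (−10 + √196) / 24 = (−10 + 14)/24 = 1/6.
ℓ''(φ) = −2/φ² − 12 < 0, confirming a maximum.

φ̂_MAP = 0.167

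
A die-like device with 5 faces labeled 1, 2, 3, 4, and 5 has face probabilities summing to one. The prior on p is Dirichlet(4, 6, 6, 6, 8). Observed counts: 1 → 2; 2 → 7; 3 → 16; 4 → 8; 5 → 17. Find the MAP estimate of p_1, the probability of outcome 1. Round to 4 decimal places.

MAP estimate: 0.0667

The posterior is Dirichlet(αᵢ + nᵢ) = Dirichlet(6, 13, 22, 14, 25).
For a Dirichlet(a₁,…,a_K) with all aᵢ > 1, the mode has j-th component (aⱼ − 1)/(Σaᵢ − K).
Here Σaᵢ = 80 and K = 5, so p_1 = (6 − 1)/(80 − 5) = 5/75 ≈ 0.0667.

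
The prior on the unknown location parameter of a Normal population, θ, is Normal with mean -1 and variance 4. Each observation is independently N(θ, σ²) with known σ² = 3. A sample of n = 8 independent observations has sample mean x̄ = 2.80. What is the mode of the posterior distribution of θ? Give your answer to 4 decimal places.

θ̂_MAP = 2.4743

n = 8, x̄ = 2.80.
For a Normal prior and Normal likelihood with known variance, the posterior is Normal; its mode equals its mean, the precision-weighted average.
Prior precision 1/σ₀² = 1/4 = 0.25; data precision n/σ² = 8/3.
θ̂ = (0.25·(-1) + (8/3)·2.8) / (0.25 + 8/3) = (433/60)/(35/12) = 433/175 ≈ 2.4743.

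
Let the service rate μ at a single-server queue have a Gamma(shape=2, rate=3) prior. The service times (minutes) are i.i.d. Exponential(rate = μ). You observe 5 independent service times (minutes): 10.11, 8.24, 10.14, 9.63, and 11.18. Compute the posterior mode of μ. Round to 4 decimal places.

The Exponential(rate=μ) likelihood is ∝ μ^n e^(−μΣtᵢ). Here n = 5 and Σtᵢ = 10.11 + 8.24 + 10.14 + 9.63 + 11.18 = 49.30.
Posterior ∝ μe^(−3μ) · μ^5e^(−49.30μ) = μ^6e^(−52.30μ), i.e. Gamma(7, 52.30).
Mode = (a−1)/b = 6/52.30 ≈ 0.1147.

μ̂_MAP = 0.1147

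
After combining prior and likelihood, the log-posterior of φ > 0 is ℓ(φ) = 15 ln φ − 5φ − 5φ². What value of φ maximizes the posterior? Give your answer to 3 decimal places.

φ̂_MAP = 1.000

ℓ'(φ) = 15/φ − 5 − 10φ. Setting this to zero and multiplying by φ: 10φ² + 5φ − 15 = 0.
φ = (−5 + √(5² + 4·10·15)) / (2·10) = (−5 + √625) / 20 = (−5 + 25)/20 = 1.
ℓ''(φ) = −15/φ² − 10 < 0, confirming a maximum.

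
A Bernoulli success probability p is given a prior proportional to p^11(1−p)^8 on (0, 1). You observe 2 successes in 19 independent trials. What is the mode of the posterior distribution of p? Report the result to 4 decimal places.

The prior density ∝ p^11(1−p)^8 is the kernel of Beta(12, 9).
Data: 2 successes in 19 trials. The binomial likelihood contributes p^2(1−p)^17, so the posterior is Beta(12+2, 9+17) = Beta(14, 26).
For Beta(a, b) with a, b > 1 the mode is (a−1)/(a+b−2) = 13/38 ≈ 0.3421.

p̂_MAP = 0.3421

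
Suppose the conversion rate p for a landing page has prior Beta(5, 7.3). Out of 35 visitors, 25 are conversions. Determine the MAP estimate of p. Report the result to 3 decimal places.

Prior: Beta(5, 7.3).
Data: 25 successes in 35 trials. The binomial likelihood contributes p^25(1−p)^10, so the posterior is Beta(5+25, 7.3+10) = Beta(30, 17.3).
For Beta(a, b) with a, b > 1 the mode is (a−1)/(a+b−2) = 29/45.3 ≈ 0.640.

p̂_MAP = 0.640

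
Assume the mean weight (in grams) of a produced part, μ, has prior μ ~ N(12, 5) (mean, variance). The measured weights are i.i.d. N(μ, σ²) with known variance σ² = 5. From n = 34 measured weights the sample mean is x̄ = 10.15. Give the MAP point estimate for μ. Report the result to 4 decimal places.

n = 34, x̄ = 10.15.
For a Normal prior and Normal likelihood with known variance, the posterior is Normal; its mode equals its mean, the precision-weighted average.
Prior precision 1/σ₀² = 1/5 = 0.2; data precision n/σ² = 34/5 = 6.8.
μ̂ = (0.2·12 + 6.8·10.15) / (0.2 + 6.8) = 71.42/7 = 3571/350 ≈ 10.2029.

μ̂_MAP = 10.2029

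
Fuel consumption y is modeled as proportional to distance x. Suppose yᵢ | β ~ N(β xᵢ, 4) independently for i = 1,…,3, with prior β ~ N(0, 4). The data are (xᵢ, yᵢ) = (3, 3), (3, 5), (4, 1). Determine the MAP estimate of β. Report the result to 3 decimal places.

log p(β | y) = −Σ(yᵢ − βxᵢ)²/(2·4) − β²/(2·4) + const.
Setting the derivative to zero: Σxᵢ(yᵢ − βxᵢ)/4 − β/4 = 0, so β = Σxᵢyᵢ / (Σxᵢ² + σ²/τ²).
Σxᵢyᵢ = 3·3 + 3·5 + 4·1 = 28; Σxᵢ² = 34; σ²/τ² = 1.
β̂_MAP = 28 / (34 + 1) = 28/35 ≈ 0.800.

β̂_MAP = 0.800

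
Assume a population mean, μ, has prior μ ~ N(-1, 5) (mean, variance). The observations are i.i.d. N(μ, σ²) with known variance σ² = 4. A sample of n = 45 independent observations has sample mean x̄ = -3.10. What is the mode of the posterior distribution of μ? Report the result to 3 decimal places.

μ̂_MAP = -3.063

n = 45, x̄ = -3.10.
For a Normal prior and Normal likelihood with known variance, the posterior is Normal; its mode equals its mean, the precision-weighted average.
Prior precision 1/σ₀² = 1/5 = 0.2; data precision n/σ² = 45/4 = 11.25.
μ̂ = (0.2·(-1) + 11.25·(-3.1)) / (0.2 + 11.25) = (-35.075)/11.45 = -1403/458 ≈ -3.063.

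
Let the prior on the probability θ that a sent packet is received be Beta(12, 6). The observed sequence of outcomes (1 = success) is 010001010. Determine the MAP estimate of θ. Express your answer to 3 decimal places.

θ̂_MAP = 0.560

Prior: Beta(12, 6).
Data: 3 successes in 9 trials (from the sequence). The binomial likelihood contributes θ^3(1−θ)^6, so the posterior is Beta(12+3, 6+6) = Beta(15, 12).
For Beta(a, b) with a, b > 1 the mode is (a−1)/(a+b−2) = 14/25 ≈ 0.560.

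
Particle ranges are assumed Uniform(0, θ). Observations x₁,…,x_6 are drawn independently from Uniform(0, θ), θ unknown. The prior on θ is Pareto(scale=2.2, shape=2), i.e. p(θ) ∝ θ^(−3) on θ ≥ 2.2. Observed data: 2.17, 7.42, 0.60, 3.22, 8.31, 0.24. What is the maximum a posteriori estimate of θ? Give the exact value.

The Uniform(0, θ) likelihood is θ^(−n) for θ ≥ max(xᵢ), zero otherwise. Here max(xᵢ) = 8.31.
Posterior ∝ θ^(−3) · θ^(−6) = θ^(−9) on θ ≥ max(2.2, 8.31) = 8.31.
This density is strictly decreasing in θ, so the posterior mode lies at the lower boundary of the support.

θ̂_MAP = 8.31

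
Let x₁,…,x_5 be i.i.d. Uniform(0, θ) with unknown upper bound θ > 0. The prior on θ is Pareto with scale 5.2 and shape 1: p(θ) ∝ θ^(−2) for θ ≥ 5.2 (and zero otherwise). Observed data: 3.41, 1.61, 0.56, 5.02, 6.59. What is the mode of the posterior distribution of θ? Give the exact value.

The Uniform(0, θ) likelihood is θ^(−n) for θ ≥ max(xᵢ), zero otherwise. Here max(xᵢ) = 6.59.
Posterior ∝ θ^(−2) · θ^(−5) = θ^(−7) on θ ≥ max(5.2, 6.59) = 6.59.
This density is strictly decreasing in θ, so the posterior mode lies at the lower boundary of the support.

θ̂_MAP = 6.59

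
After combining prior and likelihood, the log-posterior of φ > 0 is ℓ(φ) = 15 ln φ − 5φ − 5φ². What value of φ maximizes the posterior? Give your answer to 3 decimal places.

φ̂_MAP = 1.000

ℓ'(φ) = 15/φ − 5 − 10φ. Setting this to zero and multiplying by φ: 10φ² + 5φ − 15 = 0.
φ = (−5 + √(5² + 4·10·15)) / (2·10) = (−5 + √625) / 20 = (−5 + 25)/20 = 1.
ℓ''(φ) = −15/φ² − 10 < 0, confirming a maximum.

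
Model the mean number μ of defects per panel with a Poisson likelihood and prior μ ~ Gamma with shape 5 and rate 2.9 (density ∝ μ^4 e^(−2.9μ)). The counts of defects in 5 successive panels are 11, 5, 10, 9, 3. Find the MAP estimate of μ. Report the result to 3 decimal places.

Σxᵢ = 11+5+10+9+3 = 38, with n = 5.
Posterior ∝ μ^4e^(−2.9μ) · μ^38e^(−5μ) = μ^42e^(−7.9μ), i.e. Gamma(shape=43, rate=7.9).
The mode of a Gamma(a, b) with a ≥ 1 (shape–rate) is (a−1)/b = 42/7.9 ≈ 5.316.

μ̂_MAP = 5.316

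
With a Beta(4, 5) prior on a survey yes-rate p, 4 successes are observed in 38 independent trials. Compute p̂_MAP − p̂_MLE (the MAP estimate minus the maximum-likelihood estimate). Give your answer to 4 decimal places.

MAP − MLE = 0.0503

Posterior is Beta(8, 39); MAP = (8−1)/(47−2) = 7/45 ≈ 0.15556.
MLE ignores the prior: p̂_MLE = k/n = 4/38 ≈ 0.10526.
Difference = 7/45 − 4/38 = 43/855 ≈ 0.0503.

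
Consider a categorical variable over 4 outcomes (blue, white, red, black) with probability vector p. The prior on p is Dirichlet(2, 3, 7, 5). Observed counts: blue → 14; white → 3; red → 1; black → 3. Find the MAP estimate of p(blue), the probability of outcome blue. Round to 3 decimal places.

MAP estimate of p(blue) = 0.441

The posterior is Dirichlet(αᵢ + nᵢ) = Dirichlet(16, 6, 8, 8).
For a Dirichlet(a₁,…,a_K) with all aᵢ > 1, the mode has j-th component (aⱼ − 1)/(Σaᵢ − K).
Here Σaᵢ = 38 and K = 4, so p(blue) = (16 − 1)/(38 − 4) = 15/34 ≈ 0.441.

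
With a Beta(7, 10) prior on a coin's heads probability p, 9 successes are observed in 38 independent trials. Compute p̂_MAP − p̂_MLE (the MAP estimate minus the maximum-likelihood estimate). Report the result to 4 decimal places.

MAP − MLE = 0.0462

Posterior is Beta(16, 39); MAP = (16−1)/(55−2) = 15/53 ≈ 0.28302.
MLE ignores the prior: p̂_MLE = k/n = 9/38 ≈ 0.23684.
Difference = 15/53 − 9/38 = 93/2014 ≈ 0.0462.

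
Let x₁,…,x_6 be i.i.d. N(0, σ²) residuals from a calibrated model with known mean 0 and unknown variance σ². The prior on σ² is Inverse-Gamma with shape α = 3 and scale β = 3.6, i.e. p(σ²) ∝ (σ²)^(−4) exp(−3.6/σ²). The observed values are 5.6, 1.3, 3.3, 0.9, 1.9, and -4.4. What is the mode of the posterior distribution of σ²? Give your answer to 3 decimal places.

Sum of squared deviations about the known mean: SS = (5.6−0)² + (1.3−0)² + (3.3−0)² + (0.9−0)² + (1.9−0)² + (-4.4−0)² = 67.72.
The Normal likelihood contributes (σ²)^(−n/2) exp(−SS/(2σ²)), so the posterior is Inverse-Gamma(α + n/2, β + SS/2) = Inverse-Gamma(6, 37.46).
The mode of Inverse-Gamma(a, b) is b/(a+1) = 37.46/7 ≈ 5.351.

σ̂²_MAP = 5.351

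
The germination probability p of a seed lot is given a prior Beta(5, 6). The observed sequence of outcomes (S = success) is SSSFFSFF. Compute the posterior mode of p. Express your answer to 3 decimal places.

Prior: Beta(5, 6).
Data: 4 successes in 8 trials (from the sequence). The binomial likelihood contributes p^4(1−p)^4, so the posterior is Beta(5+4, 6+4) = Beta(9, 10).
For Beta(a, b) with a, b > 1 the mode is (a−1)/(a+b−2) = 8/17 ≈ 0.471.

p̂_MAP = 0.471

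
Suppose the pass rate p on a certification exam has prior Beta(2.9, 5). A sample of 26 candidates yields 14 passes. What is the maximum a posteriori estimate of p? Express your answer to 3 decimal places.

Prior: Beta(2.9, 5).
Data: 14 successes in 26 trials. The binomial likelihood contributes p^14(1−p)^12, so the posterior is Beta(2.9+14, 5+12) = Beta(16.9, 17).
For Beta(a, b) with a, b > 1 the mode is (a−1)/(a+b−2) = 15.9/31.9 ≈ 0.498.

p̂_MAP = 0.498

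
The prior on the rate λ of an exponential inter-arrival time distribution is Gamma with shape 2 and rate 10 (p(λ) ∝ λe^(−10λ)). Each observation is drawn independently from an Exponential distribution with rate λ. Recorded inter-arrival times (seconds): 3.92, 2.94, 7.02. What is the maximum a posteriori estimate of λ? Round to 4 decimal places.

The Exponential(rate=λ) likelihood is ∝ λ^n e^(−λΣtᵢ). Here n = 3 and Σtᵢ = 3.92 + 2.94 + 7.02 = 13.88.
Posterior ∝ λe^(−10λ) · λ^3e^(−13.88λ) = λ^4e^(−23.88λ), i.e. Gamma(5, 23.88).
Mode = (a−1)/b = 4/23.88 ≈ 0.1675.

λ̂_MAP = 0.1675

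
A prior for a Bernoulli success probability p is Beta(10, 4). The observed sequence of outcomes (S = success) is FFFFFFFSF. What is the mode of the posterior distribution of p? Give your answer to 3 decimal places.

p̂_MAP = 0.476

Prior: Beta(10, 4).
Data: 1 success in 9 trials (from the sequence). The binomial likelihood contributes p(1−p)^8, so the posterior is Beta(10+1, 4+8) = Beta(11, 12).
For Beta(a, b) with a, b > 1 the mode is (a−1)/(a+b−2) = 10/21 ≈ 0.476.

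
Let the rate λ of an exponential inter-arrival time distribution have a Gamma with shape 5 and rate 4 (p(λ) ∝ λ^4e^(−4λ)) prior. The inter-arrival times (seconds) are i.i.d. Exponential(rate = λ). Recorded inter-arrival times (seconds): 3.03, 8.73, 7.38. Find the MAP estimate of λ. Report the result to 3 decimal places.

The Exponential(rate=λ) likelihood is ∝ λ^n e^(−λΣtᵢ). Here n = 3 and Σtᵢ = 3.03 + 8.73 + 7.38 = 19.14.
Posterior ∝ λ^4e^(−4λ) · λ^3e^(−19.14λ) = λ^7e^(−23.14λ), i.e. Gamma(8, 23.14).
Mode = (a−1)/b = 7/23.14 ≈ 0.303.

λ̂_MAP = 0.303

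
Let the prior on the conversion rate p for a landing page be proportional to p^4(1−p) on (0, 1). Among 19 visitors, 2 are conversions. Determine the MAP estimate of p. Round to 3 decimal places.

p̂_MAP = 0.250

The prior density ∝ p^4(1−p)^1 is the kernel of Beta(5, 2).
Data: 2 successes in 19 trials. The binomial likelihood contributes p^2(1−p)^17, so the posterior is Beta(5+2, 2+17) = Beta(7, 19).
For Beta(a, b) with a, b > 1 the mode is (a−1)/(a+b−2) = 6/24 ≈ 0.250.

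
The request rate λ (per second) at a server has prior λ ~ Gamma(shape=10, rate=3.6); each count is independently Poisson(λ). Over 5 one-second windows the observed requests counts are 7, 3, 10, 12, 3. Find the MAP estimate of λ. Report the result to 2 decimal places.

Σxᵢ = 7+3+10+12+3 = 35, with n = 5.
Posterior ∝ λ^9e^(−3.6λ) · λ^35e^(−5λ) = λ^44e^(−8.6λ), i.e. Gamma(shape=45, rate=8.6).
The mode of a Gamma(a, b) with a ≥ 1 (shape–rate) is (a−1)/b = 44/8.6 ≈ 5.12.

λ̂_MAP = 5.12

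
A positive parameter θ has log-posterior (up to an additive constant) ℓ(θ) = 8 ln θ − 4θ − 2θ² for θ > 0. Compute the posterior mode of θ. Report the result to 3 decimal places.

θ̂_MAP = 1.000

ℓ'(θ) = 8/θ − 4 − 4θ. Setting this to zero and multiplying by θ: 4θ² + 4θ − 8 = 0.
θ = (−4 + √(4² + 4·4·8)) / (2·4) = (−4 + √144) / 8 = (−4 + 12)/8 = 1.
ℓ''(θ) = −8/θ² − 4 < 0, confirming a maximum.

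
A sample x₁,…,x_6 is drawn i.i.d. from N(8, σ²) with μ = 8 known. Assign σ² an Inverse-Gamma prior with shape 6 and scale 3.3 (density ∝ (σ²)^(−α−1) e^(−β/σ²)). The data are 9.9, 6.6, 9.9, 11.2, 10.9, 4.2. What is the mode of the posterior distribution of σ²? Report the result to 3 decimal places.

σ̂²_MAP = 2.444

Sum of squared deviations about the known mean: SS = (9.9−8)² + (6.6−8)² + (9.9−8)² + (11.2−8)² + (10.9−8)² + (4.2−8)² = 42.27.
The Normal likelihood contributes (σ²)^(−n/2) exp(−SS/(2σ²)), so the posterior is Inverse-Gamma(α + n/2, β + SS/2) = Inverse-Gamma(9, 24.435).
The mode of Inverse-Gamma(a, b) is b/(a+1) = 24.435/10 ≈ 2.444.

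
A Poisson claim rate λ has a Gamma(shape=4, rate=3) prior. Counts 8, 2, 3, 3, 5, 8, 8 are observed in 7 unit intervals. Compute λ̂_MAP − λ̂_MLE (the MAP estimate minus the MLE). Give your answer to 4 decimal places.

MAP − MLE = -1.2857

Σxᵢ = 37. Posterior is Gamma(41, 10); MAP = (41−1)/10 = 40/10 ≈ 4.00000.
MLE = x̄ = 37/7 ≈ 5.28571.
Difference = 40/10 − 37/7 = -9/7 ≈ -1.2857.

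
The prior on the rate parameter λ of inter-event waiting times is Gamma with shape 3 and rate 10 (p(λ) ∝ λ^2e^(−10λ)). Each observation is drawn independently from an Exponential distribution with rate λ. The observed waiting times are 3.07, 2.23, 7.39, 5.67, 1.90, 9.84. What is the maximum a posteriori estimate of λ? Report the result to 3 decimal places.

The Exponential(rate=λ) likelihood is ∝ λ^n e^(−λΣtᵢ). Here n = 6 and Σtᵢ = 3.07 + 2.23 + 7.39 + 5.67 + 1.90 + 9.84 = 30.10.
Posterior ∝ λ^2e^(−10λ) · λ^6e^(−30.10λ) = λ^8e^(−40.10λ), i.e. Gamma(9, 40.10).
Mode = (a−1)/b = 8/40.10 ≈ 0.200.

λ̂_MAP = 0.200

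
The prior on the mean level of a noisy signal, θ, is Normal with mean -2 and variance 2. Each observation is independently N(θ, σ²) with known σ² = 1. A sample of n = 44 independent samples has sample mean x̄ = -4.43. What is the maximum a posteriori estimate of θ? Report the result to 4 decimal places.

n = 44, x̄ = -4.43.
For a Normal prior and Normal likelihood with known variance, the posterior is Normal; its mode equals its mean, the precision-weighted average.
Prior precision 1/σ₀² = 1/2 = 0.5; data precision n/σ² = 44/1 = 44.
θ̂ = (0.5·(-2) + 44·(-4.43)) / (0.5 + 44) = (-195.92)/44.5 = -9796/2225 ≈ -4.4027.

θ̂_MAP = -4.4027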